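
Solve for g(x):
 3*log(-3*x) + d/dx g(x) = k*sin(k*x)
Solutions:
 g(x) = C1 + k*Piecewise((-cos(k*x)/k, Ne(k, 0)), (0, True)) - 3*x*log(-x) - 3*x*log(3) + 3*x


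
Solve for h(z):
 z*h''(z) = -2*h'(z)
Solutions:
 h(z) = C1 + C2/z


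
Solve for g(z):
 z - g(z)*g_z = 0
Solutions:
 g(z) = -sqrt(C1 + z^2)
 g(z) = sqrt(C1 + z^2)


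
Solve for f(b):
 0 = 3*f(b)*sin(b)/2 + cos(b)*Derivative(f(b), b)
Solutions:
 f(b) = C1*cos(b)^(3/2)


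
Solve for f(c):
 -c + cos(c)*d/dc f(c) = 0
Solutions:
 f(c) = C1 + Integral(c/cos(c), c)


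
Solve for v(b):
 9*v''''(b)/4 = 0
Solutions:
 v(b) = C1 + C2*b + C3*b^2 + C4*b^3


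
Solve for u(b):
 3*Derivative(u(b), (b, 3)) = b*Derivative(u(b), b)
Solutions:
 u(b) = C1 + Integral(C2*airyai(3^(2/3)*b/3) + C3*airybi(3^(2/3)*b/3), b)


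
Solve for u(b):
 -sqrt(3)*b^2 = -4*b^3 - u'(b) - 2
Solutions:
 u(b) = C1 - b^4 + sqrt(3)*b^3/3 - 2*b


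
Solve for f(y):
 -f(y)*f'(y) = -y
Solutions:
 f(y) = -sqrt(C1 + y^2)
 f(y) = sqrt(C1 + y^2)


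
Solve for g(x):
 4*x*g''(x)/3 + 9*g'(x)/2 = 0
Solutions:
 g(x) = C1 + C2/x^(19/8)


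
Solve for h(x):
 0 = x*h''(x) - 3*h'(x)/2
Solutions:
 h(x) = C1 + C2*x^(5/2)


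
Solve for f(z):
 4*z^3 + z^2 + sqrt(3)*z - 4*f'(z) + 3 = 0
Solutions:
 f(z) = C1 + z^4/4 + z^3/12 + sqrt(3)*z^2/8 + 3*z/4


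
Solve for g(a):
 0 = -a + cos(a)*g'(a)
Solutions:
 g(a) = C1 + Integral(a/cos(a), a)


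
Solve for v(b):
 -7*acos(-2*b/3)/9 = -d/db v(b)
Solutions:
 v(b) = C1 + 7*b*acos(-2*b/3)/9 + 7*sqrt(9 - 4*b^2)/18


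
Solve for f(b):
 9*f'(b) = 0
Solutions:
 f(b) = C1


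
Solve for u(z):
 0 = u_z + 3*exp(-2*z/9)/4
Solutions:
 u(z) = C1 + 27*exp(-2*z/9)/8


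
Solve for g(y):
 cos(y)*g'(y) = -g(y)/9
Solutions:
 g(y) = C1*(sin(y) - 1)^(1/18)/(sin(y) + 1)^(1/18)


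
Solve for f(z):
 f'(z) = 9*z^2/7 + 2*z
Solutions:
 f(z) = C1 + 3*z^3/7 + z^2


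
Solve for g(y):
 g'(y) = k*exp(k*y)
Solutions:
 g(y) = C1 + exp(k*y)


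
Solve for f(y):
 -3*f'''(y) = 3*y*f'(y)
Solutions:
 f(y) = C1 + Integral(C2*airyai(-y) + C3*airybi(-y), y)


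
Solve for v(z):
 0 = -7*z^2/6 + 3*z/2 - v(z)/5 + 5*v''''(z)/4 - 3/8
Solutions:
 v(z) = C1*exp(-sqrt(10)*z/5) + C2*exp(sqrt(10)*z/5) + C3*sin(sqrt(10)*z/5) + C4*cos(sqrt(10)*z/5) - 35*z^2/6 + 15*z/2 - 15/8


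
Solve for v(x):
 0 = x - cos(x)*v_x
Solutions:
 v(x) = C1 + Integral(x/cos(x), x)


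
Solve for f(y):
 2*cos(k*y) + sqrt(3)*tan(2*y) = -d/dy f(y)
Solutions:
 f(y) = C1 - 2*Piecewise((sin(k*y)/k, Ne(k, 0)), (y, True)) + sqrt(3)*log(cos(2*y))/2


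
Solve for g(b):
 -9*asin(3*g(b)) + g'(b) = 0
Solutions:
 Integral(1/asin(3*_y), (_y, g(b))) = C1 + 9*b


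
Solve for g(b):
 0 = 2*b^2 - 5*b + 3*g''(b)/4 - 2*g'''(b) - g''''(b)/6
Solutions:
 g(b) = C1 + C2*b + C3*exp(3*b*(-2 + 3*sqrt(2)/2)) + C4*exp(-3*b*(2 + 3*sqrt(2)/2)) - 2*b^4/9 - 34*b^3/27 - 32*b^2/3


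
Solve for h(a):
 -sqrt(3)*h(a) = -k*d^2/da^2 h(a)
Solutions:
 h(a) = C1*exp(-3^(1/4)*a*sqrt(1/k)) + C2*exp(3^(1/4)*a*sqrt(1/k))


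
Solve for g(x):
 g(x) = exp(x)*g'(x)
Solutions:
 g(x) = C1*exp(-exp(-x))


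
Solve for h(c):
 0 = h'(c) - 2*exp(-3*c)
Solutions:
 h(c) = C1 - 2*exp(-3*c)/3


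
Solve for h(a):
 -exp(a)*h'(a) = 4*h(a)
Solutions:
 h(a) = C1*exp(4*exp(-a))


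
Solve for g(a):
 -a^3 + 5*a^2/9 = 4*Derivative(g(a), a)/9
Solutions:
 g(a) = C1 - 9*a^4/16 + 5*a^3/12


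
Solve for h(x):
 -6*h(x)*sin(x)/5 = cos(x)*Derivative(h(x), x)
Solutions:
 h(x) = C1*cos(x)^(6/5)


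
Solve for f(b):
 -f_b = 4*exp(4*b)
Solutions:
 f(b) = C1 - exp(4*b)


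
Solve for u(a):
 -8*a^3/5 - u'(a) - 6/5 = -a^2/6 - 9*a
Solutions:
 u(a) = C1 - 2*a^4/5 + a^3/18 + 9*a^2/2 - 6*a/5


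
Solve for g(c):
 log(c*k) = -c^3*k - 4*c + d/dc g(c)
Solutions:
 g(c) = C1 + c^4*k/4 + 2*c^2 + c*log(c*k) - c


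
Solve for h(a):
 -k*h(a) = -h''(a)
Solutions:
 h(a) = C1*exp(-a*sqrt(k)) + C2*exp(a*sqrt(k))


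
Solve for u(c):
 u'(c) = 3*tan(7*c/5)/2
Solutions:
 u(c) = C1 - 15*log(cos(7*c/5))/14


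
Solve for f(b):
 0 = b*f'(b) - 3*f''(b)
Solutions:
 f(b) = C1 + C2*erfi(sqrt(6)*b/6)


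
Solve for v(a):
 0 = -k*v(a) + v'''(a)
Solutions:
 v(a) = C1*exp(a*k^(1/3)) + C2*exp(a*k^(1/3)*(-1 + sqrt(3)*I)/2) + C3*exp(-a*k^(1/3)*(1 + sqrt(3)*I)/2)


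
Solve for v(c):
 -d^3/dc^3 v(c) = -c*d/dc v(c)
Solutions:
 v(c) = C1 + Integral(C2*airyai(c) + C3*airybi(c), c)


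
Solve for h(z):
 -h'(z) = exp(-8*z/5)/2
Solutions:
 h(z) = C1 + 5*exp(-8*z/5)/16


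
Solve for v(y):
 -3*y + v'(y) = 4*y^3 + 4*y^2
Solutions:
 v(y) = C1 + y^4 + 4*y^3/3 + 3*y^2/2


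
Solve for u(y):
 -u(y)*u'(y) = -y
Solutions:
 u(y) = -sqrt(C1 + y^2)
 u(y) = sqrt(C1 + y^2)


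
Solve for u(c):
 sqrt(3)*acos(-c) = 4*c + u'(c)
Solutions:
 u(c) = C1 - 2*c^2 + sqrt(3)*(c*acos(-c) + sqrt(1 - c^2))


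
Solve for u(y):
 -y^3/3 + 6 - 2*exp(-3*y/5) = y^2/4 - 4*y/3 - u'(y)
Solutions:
 u(y) = C1 + y^4/12 + y^3/12 - 2*y^2/3 - 6*y - 10*exp(-3*y/5)/3


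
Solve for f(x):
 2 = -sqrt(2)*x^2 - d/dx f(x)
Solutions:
 f(x) = C1 - sqrt(2)*x^3/3 - 2*x


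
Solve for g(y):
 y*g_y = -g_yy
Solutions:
 g(y) = C1 + C2*erf(sqrt(2)*y/2)


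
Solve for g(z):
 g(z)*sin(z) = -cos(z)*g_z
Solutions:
 g(z) = C1*cos(z)


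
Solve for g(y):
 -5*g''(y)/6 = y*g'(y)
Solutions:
 g(y) = C1 + C2*erf(sqrt(15)*y/5)


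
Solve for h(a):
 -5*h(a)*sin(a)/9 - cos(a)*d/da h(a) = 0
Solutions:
 h(a) = C1*cos(a)^(5/9)


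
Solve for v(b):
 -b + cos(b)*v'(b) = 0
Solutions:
 v(b) = C1 + Integral(b/cos(b), b)


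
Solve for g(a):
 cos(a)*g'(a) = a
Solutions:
 g(a) = C1 + Integral(a/cos(a), a)


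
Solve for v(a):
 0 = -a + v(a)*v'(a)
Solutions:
 v(a) = -sqrt(C1 + a^2)
 v(a) = sqrt(C1 + a^2)


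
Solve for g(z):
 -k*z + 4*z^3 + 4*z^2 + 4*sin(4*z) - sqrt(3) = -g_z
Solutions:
 g(z) = C1 + k*z^2/2 - z^4 - 4*z^3/3 + sqrt(3)*z + cos(4*z)


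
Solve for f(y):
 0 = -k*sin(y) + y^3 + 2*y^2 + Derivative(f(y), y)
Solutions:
 f(y) = C1 - k*cos(y) - y^4/4 - 2*y^3/3


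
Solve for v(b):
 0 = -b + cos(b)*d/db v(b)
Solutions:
 v(b) = C1 + Integral(b/cos(b), b)


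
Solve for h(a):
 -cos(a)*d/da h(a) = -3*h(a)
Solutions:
 h(a) = C1*(sin(a) + 1)^(3/2)/(sin(a) - 1)^(3/2)


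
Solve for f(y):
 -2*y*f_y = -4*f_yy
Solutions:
 f(y) = C1 + C2*erfi(y/2)


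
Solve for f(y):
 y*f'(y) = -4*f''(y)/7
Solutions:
 f(y) = C1 + C2*erf(sqrt(14)*y/4)


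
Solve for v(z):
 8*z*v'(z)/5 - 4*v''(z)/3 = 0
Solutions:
 v(z) = C1 + C2*erfi(sqrt(15)*z/5)


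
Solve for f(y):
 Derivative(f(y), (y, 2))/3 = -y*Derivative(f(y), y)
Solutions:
 f(y) = C1 + C2*erf(sqrt(6)*y/2)


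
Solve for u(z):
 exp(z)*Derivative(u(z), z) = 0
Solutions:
 u(z) = C1


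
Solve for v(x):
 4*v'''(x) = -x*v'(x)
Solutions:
 v(x) = C1 + Integral(C2*airyai(-2^(1/3)*x/2) + C3*airybi(-2^(1/3)*x/2), x)


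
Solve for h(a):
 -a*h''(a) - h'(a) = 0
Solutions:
 h(a) = C1 + C2*log(a)


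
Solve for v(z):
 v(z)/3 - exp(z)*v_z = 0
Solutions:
 v(z) = C1*exp(-exp(-z)/3)


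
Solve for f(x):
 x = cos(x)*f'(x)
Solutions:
 f(x) = C1 + Integral(x/cos(x), x)


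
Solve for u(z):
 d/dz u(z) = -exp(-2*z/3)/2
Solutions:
 u(z) = C1 + 3*exp(-2*z/3)/4


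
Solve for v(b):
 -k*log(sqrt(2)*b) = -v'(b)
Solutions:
 v(b) = C1 + b*k*log(b) - b*k + b*k*log(2)/2


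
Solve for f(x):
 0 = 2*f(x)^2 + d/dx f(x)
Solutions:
 f(x) = 1/(C1 + 2*x)


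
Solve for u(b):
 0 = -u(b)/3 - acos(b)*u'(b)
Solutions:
 u(b) = C1*exp(-Integral(1/acos(b), b)/3)


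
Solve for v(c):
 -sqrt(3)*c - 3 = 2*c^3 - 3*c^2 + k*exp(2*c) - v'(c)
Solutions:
 v(c) = C1 + c^4/2 - c^3 + sqrt(3)*c^2/2 + 3*c + k*exp(2*c)/2


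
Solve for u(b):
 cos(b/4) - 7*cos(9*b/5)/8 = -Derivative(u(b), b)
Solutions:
 u(b) = C1 - 4*sin(b/4) + 35*sin(9*b/5)/72


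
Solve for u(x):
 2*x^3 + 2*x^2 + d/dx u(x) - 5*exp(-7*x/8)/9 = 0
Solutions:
 u(x) = C1 - x^4/2 - 2*x^3/3 - 40*exp(-7*x/8)/63


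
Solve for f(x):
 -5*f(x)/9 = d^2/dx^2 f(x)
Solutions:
 f(x) = C1*sin(sqrt(5)*x/3) + C2*cos(sqrt(5)*x/3)


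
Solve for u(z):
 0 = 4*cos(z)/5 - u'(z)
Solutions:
 u(z) = C1 + 4*sin(z)/5


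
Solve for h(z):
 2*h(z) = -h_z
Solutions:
 h(z) = C1*exp(-2*z)


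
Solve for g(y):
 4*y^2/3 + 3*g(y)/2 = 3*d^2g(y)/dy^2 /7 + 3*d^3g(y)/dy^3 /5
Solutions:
 g(y) = C1*exp(-y*(10*10^(2/3)/(21*sqrt(190281) + 9161)^(1/3) + 20 + 10^(1/3)*(21*sqrt(190281) + 9161)^(1/3))/84)*sin(10^(1/3)*sqrt(3)*y*(-(21*sqrt(190281) + 9161)^(1/3) + 10*10^(1/3)/(21*sqrt(190281) + 9161)^(1/3))/84) + C2*exp(-y*(10*10^(2/3)/(21*sqrt(190281) + 9161)^(1/3) + 20 + 10^(1/3)*(21*sqrt(190281) + 9161)^(1/3))/84)*cos(10^(1/3)*sqrt(3)*y*(-(21*sqrt(190281) + 9161)^(1/3) + 10*10^(1/3)/(21*sqrt(190281) + 9161)^(1/3))/84) + C3*exp(y*(-10 + 10*10^(2/3)/(21*sqrt(190281) + 9161)^(1/3) + 10^(1/3)*(21*sqrt(190281) + 9161)^(1/3))/42) - 8*y^2/9 - 32/63


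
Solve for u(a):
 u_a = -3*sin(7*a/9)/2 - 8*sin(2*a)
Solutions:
 u(a) = C1 + 27*cos(7*a/9)/14 + 4*cos(2*a)


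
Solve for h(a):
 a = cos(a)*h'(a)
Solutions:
 h(a) = C1 + Integral(a/cos(a), a)


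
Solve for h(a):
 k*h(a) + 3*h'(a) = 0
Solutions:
 h(a) = C1*exp(-a*k/3)


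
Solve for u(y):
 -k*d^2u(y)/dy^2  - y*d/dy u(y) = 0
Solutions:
 u(y) = C1 + C2*sqrt(k)*erf(sqrt(2)*y*sqrt(1/k)/2)


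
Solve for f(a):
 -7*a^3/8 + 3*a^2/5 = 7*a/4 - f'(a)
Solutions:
 f(a) = C1 + 7*a^4/32 - a^3/5 + 7*a^2/8


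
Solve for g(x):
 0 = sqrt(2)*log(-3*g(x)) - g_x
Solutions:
 -sqrt(2)*Integral(1/(log(-_y) + log(3)), (_y, g(x)))/2 = C1 - x


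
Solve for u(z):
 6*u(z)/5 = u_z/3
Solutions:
 u(z) = C1*exp(18*z/5)


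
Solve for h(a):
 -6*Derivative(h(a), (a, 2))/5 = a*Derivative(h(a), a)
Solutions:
 h(a) = C1 + C2*erf(sqrt(15)*a/6)


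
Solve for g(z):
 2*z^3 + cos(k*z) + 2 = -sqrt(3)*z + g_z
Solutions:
 g(z) = C1 + z^4/2 + sqrt(3)*z^2/2 + 2*z + sin(k*z)/k


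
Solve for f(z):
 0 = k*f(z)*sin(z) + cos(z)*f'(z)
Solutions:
 f(z) = C1*exp(k*log(cos(z)))


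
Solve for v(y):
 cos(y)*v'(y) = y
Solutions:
 v(y) = C1 + Integral(y/cos(y), y)


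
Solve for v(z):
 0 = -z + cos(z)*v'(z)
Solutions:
 v(z) = C1 + Integral(z/cos(z), z)


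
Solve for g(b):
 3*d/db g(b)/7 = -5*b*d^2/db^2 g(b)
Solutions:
 g(b) = C1 + C2*b^(32/35)


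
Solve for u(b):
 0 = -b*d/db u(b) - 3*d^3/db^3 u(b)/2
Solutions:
 u(b) = C1 + Integral(C2*airyai(-2^(1/3)*3^(2/3)*b/3) + C3*airybi(-2^(1/3)*3^(2/3)*b/3), b)


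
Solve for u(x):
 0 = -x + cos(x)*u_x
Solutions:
 u(x) = C1 + Integral(x/cos(x), x)


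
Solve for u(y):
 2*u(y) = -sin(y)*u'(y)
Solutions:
 u(y) = C1*(cos(y) + 1)/(cos(y) - 1)


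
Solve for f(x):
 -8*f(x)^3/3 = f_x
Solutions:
 f(x) = -sqrt(6)*sqrt(-1/(C1 - 8*x))/2
 f(x) = sqrt(6)*sqrt(-1/(C1 - 8*x))/2


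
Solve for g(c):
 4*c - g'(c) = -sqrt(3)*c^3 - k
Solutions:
 g(c) = C1 + sqrt(3)*c^4/4 + 2*c^2 + c*k


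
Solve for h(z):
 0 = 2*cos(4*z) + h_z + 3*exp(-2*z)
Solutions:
 h(z) = C1 - sin(4*z)/2 + 3*exp(-2*z)/2


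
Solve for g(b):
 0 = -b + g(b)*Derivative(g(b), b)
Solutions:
 g(b) = -sqrt(C1 + b^2)
 g(b) = sqrt(C1 + b^2)


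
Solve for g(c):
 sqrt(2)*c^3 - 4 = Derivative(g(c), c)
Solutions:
 g(c) = C1 + sqrt(2)*c^4/4 - 4*c


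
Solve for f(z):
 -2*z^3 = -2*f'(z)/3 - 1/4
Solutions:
 f(z) = C1 + 3*z^4/4 - 3*z/8


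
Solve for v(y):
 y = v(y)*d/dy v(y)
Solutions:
 v(y) = -sqrt(C1 + y^2)
 v(y) = sqrt(C1 + y^2)


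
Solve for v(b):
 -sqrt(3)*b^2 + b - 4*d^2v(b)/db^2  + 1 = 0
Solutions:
 v(b) = C1 + C2*b - sqrt(3)*b^4/48 + b^3/24 + b^2/8


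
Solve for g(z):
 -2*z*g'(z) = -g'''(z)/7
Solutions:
 g(z) = C1 + Integral(C2*airyai(14^(1/3)*z) + C3*airybi(14^(1/3)*z), z)


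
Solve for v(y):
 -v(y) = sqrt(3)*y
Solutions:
 v(y) = -sqrt(3)*y


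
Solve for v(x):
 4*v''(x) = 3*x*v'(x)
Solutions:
 v(x) = C1 + C2*erfi(sqrt(6)*x/4)


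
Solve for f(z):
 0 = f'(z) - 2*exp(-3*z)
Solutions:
 f(z) = C1 - 2*exp(-3*z)/3


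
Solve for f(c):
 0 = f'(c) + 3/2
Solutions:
 f(c) = C1 - 3*c/2


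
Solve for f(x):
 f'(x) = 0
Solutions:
 f(x) = C1


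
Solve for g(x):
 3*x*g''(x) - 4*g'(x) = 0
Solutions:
 g(x) = C1 + C2*x^(7/3)


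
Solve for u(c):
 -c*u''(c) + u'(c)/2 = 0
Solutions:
 u(c) = C1 + C2*c^(3/2)


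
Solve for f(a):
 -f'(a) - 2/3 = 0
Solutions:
 f(a) = C1 - 2*a/3


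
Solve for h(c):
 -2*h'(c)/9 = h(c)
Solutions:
 h(c) = C1*exp(-9*c/2)


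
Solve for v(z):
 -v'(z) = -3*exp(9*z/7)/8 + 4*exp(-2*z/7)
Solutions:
 v(z) = C1 + 7*exp(9*z/7)/24 + 14*exp(-2*z/7)


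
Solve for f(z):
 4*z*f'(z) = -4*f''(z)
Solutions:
 f(z) = C1 + C2*erf(sqrt(2)*z/2)


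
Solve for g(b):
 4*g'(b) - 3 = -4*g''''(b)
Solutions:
 g(b) = C1 + C4*exp(-b) + 3*b/4 + (C2*sin(sqrt(3)*b/2) + C3*cos(sqrt(3)*b/2))*exp(b/2)


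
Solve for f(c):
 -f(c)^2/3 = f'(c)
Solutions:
 f(c) = 3/(C1 + c)


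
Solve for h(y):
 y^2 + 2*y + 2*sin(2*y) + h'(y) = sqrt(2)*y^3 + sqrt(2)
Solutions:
 h(y) = C1 + sqrt(2)*y^4/4 - y^3/3 - y^2 + sqrt(2)*y + cos(2*y)


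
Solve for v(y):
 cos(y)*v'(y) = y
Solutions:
 v(y) = C1 + Integral(y/cos(y), y)


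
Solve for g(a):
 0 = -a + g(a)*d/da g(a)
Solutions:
 g(a) = -sqrt(C1 + a^2)
 g(a) = sqrt(C1 + a^2)


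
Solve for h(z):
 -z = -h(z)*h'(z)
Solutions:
 h(z) = -sqrt(C1 + z^2)
 h(z) = sqrt(C1 + z^2)


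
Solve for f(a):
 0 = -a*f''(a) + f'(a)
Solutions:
 f(a) = C1 + C2*a^2


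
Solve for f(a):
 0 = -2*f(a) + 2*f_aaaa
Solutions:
 f(a) = C1*exp(-a) + C2*exp(a) + C3*sin(a) + C4*cos(a)


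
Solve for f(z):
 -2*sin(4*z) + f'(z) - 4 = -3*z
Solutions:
 f(z) = C1 - 3*z^2/2 + 4*z - cos(4*z)/2


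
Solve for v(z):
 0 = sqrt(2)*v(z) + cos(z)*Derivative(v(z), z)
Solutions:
 v(z) = C1*(sin(z) - 1)^(sqrt(2)/2)/(sin(z) + 1)^(sqrt(2)/2)


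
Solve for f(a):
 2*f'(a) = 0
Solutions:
 f(a) = C1


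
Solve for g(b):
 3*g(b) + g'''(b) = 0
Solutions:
 g(b) = C3*exp(-3^(1/3)*b) + (C1*sin(3^(5/6)*b/2) + C2*cos(3^(5/6)*b/2))*exp(3^(1/3)*b/2)


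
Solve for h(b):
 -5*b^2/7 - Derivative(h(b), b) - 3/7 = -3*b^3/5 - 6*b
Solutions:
 h(b) = C1 + 3*b^4/20 - 5*b^3/21 + 3*b^2 - 3*b/7


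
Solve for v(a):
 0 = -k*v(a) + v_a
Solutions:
 v(a) = C1*exp(a*k)


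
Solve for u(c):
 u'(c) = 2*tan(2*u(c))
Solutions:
 u(c) = -asin(C1*exp(4*c))/2 + pi/2
 u(c) = asin(C1*exp(4*c))/2


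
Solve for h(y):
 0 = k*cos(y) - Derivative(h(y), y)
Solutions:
 h(y) = C1 + k*sin(y)


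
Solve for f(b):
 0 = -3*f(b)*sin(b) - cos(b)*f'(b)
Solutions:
 f(b) = C1*cos(b)^3


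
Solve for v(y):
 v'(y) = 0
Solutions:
 v(y) = C1


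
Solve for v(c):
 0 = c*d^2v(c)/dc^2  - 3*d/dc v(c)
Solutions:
 v(c) = C1 + C2*c^4


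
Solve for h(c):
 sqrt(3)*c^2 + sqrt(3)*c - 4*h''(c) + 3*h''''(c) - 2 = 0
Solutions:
 h(c) = C1 + C2*c + C3*exp(-2*sqrt(3)*c/3) + C4*exp(2*sqrt(3)*c/3) + sqrt(3)*c^4/48 + sqrt(3)*c^3/24 + c^2*(-4 + 3*sqrt(3))/16


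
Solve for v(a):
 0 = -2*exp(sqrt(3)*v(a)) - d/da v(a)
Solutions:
 v(a) = sqrt(3)*(2*log(1/(C1 + 2*a)) - log(3))/6


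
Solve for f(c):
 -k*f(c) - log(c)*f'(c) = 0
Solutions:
 f(c) = C1*exp(-k*li(c))


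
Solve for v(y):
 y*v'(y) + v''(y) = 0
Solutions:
 v(y) = C1 + C2*erf(sqrt(2)*y/2)


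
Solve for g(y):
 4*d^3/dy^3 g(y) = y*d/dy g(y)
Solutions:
 g(y) = C1 + Integral(C2*airyai(2^(1/3)*y/2) + C3*airybi(2^(1/3)*y/2), y)


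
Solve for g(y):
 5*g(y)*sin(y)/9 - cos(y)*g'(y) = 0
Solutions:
 g(y) = C1/cos(y)^(5/9)


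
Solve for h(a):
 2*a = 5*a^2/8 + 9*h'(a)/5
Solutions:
 h(a) = C1 - 25*a^3/216 + 5*a^2/9


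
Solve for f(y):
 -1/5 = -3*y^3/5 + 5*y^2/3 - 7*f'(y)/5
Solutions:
 f(y) = C1 - 3*y^4/28 + 25*y^3/63 + y/7


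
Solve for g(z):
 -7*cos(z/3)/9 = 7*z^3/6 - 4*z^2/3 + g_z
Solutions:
 g(z) = C1 - 7*z^4/24 + 4*z^3/9 - 7*sin(z/3)/3


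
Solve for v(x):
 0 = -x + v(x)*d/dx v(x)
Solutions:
 v(x) = -sqrt(C1 + x^2)
 v(x) = sqrt(C1 + x^2)


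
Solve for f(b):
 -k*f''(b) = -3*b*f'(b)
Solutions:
 f(b) = C1 + C2*erf(sqrt(6)*b*sqrt(-1/k)/2)/sqrt(-1/k)


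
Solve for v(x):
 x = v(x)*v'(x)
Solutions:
 v(x) = -sqrt(C1 + x^2)
 v(x) = sqrt(C1 + x^2)


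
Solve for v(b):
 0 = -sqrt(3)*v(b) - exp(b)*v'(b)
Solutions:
 v(b) = C1*exp(sqrt(3)*exp(-b))


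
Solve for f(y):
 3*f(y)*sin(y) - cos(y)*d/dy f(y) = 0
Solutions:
 f(y) = C1/cos(y)^3


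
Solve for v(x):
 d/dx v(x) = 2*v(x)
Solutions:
 v(x) = C1*exp(2*x)


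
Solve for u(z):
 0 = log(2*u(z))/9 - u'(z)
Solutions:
 -9*Integral(1/(log(_y) + log(2)), (_y, u(z))) = C1 - z


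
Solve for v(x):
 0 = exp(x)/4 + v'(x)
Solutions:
 v(x) = C1 - exp(x)/4


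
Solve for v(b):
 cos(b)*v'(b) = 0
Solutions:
 v(b) = C1


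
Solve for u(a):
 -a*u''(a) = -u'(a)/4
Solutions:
 u(a) = C1 + C2*a^(5/4)


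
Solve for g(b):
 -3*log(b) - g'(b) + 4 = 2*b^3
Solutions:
 g(b) = C1 - b^4/2 - 3*b*log(b) + 7*b


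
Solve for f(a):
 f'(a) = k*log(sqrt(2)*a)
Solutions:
 f(a) = C1 + a*k*log(a) - a*k + a*k*log(2)/2


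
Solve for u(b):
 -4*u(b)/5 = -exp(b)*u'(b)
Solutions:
 u(b) = C1*exp(-4*exp(-b)/5)


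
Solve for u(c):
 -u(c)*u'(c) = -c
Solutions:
 u(c) = -sqrt(C1 + c^2)
 u(c) = sqrt(C1 + c^2)


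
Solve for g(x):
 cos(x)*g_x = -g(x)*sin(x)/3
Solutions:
 g(x) = C1*cos(x)^(1/3)


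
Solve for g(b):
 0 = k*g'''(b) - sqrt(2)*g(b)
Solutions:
 g(b) = C1*exp(2^(1/6)*b*(1/k)^(1/3)) + C2*exp(2^(1/6)*b*(-1 + sqrt(3)*I)*(1/k)^(1/3)/2) + C3*exp(-2^(1/6)*b*(1 + sqrt(3)*I)*(1/k)^(1/3)/2)


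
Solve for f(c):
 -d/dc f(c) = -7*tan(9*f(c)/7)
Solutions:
 f(c) = -7*asin(C1*exp(9*c))/9 + 7*pi/9
 f(c) = 7*asin(C1*exp(9*c))/9


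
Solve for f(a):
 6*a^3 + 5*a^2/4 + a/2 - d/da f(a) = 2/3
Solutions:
 f(a) = C1 + 3*a^4/2 + 5*a^3/12 + a^2/4 - 2*a/3


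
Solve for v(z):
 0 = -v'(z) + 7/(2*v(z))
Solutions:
 v(z) = -sqrt(C1 + 7*z)
 v(z) = sqrt(C1 + 7*z)


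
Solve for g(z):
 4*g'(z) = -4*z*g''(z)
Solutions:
 g(z) = C1 + C2*log(z)


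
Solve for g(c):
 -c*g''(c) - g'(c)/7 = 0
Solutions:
 g(c) = C1 + C2*c^(6/7)


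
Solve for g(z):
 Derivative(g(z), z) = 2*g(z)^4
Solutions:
 g(z) = (-1/(C1 + 6*z))^(1/3)
 g(z) = (-1/(C1 + 2*z))^(1/3)*(-3^(2/3) - 3*3^(1/6)*I)/6
 g(z) = (-1/(C1 + 2*z))^(1/3)*(-3^(2/3) + 3*3^(1/6)*I)/6


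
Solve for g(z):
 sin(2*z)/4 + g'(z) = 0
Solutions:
 g(z) = C1 + cos(2*z)/8


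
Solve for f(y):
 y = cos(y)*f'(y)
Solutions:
 f(y) = C1 + Integral(y/cos(y), y)


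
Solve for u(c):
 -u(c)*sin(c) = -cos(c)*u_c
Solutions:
 u(c) = C1/cos(c)


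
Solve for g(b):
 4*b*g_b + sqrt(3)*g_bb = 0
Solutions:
 g(b) = C1 + C2*erf(sqrt(2)*3^(3/4)*b/3)


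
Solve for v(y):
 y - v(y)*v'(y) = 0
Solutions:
 v(y) = -sqrt(C1 + y^2)
 v(y) = sqrt(C1 + y^2)


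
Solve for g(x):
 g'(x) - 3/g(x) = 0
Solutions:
 g(x) = -sqrt(C1 + 6*x)
 g(x) = sqrt(C1 + 6*x)


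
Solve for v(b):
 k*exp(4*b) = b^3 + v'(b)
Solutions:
 v(b) = C1 - b^4/4 + k*exp(4*b)/4


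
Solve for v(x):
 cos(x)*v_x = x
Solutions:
 v(x) = C1 + Integral(x/cos(x), x)


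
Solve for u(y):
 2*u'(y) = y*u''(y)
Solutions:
 u(y) = C1 + C2*y^3


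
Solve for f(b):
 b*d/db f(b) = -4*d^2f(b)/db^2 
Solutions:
 f(b) = C1 + C2*erf(sqrt(2)*b/4)


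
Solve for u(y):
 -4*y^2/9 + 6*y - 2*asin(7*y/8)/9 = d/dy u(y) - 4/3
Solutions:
 u(y) = C1 - 4*y^3/27 + 3*y^2 - 2*y*asin(7*y/8)/9 + 4*y/3 - 2*sqrt(64 - 49*y^2)/63


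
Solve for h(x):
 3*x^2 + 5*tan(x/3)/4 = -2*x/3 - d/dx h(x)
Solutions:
 h(x) = C1 - x^3 - x^2/3 + 15*log(cos(x/3))/4


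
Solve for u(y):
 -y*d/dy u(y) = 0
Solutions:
 u(y) = C1


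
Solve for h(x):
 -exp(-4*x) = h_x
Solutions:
 h(x) = C1 + exp(-4*x)/4


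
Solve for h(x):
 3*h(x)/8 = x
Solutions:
 h(x) = 8*x/3


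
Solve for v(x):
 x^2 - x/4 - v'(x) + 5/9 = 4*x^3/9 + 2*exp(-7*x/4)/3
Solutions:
 v(x) = C1 - x^4/9 + x^3/3 - x^2/8 + 5*x/9 + 8*exp(-7*x/4)/21


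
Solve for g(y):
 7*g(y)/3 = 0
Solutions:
 g(y) = 0


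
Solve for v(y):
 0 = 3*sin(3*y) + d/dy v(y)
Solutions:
 v(y) = C1 + cos(3*y)


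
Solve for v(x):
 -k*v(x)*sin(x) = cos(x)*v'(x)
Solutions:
 v(x) = C1*exp(k*log(cos(x)))


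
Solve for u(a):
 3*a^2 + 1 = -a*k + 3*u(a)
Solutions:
 u(a) = a^2 + a*k/3 + 1/3


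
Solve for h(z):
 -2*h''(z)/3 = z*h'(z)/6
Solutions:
 h(z) = C1 + C2*erf(sqrt(2)*z/4)


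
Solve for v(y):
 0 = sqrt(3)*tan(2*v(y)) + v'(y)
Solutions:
 v(y) = -asin(C1*exp(-2*sqrt(3)*y))/2 + pi/2
 v(y) = asin(C1*exp(-2*sqrt(3)*y))/2


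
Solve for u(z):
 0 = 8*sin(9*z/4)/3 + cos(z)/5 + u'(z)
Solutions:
 u(z) = C1 - sin(z)/5 + 32*cos(9*z/4)/27


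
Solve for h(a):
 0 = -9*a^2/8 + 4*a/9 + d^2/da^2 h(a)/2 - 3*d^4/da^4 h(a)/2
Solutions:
 h(a) = C1 + C2*a + C3*exp(-sqrt(3)*a/3) + C4*exp(sqrt(3)*a/3) + 3*a^4/16 - 4*a^3/27 + 27*a^2/4


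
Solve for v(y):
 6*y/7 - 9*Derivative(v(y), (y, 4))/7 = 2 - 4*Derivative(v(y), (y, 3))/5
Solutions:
 v(y) = C1 + C2*y + C3*y^2 + C4*exp(28*y/45) - 5*y^4/112 + 305*y^3/2352


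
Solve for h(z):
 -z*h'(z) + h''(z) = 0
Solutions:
 h(z) = C1 + C2*erfi(sqrt(2)*z/2)


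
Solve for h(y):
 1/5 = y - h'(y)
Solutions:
 h(y) = C1 + y^2/2 - y/5


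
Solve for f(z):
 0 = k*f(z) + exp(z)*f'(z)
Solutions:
 f(z) = C1*exp(k*exp(-z))


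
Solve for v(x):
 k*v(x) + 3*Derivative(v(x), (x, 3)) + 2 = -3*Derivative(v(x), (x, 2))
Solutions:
 v(x) = C1*exp(-x*((9*k/2 + sqrt((9*k + 2)^2 - 4)/2 + 1)^(1/3) + 1 + (9*k/2 + sqrt((9*k + 2)^2 - 4)/2 + 1)^(-1/3))/3) + C2*exp(x*((9*k/2 + sqrt((9*k + 2)^2 - 4)/2 + 1)^(1/3) - sqrt(3)*I*(9*k/2 + sqrt((9*k + 2)^2 - 4)/2 + 1)^(1/3) - 2 - 4/((-1 + sqrt(3)*I)*(9*k/2 + sqrt((9*k + 2)^2 - 4)/2 + 1)^(1/3)))/6) + C3*exp(x*((9*k/2 + sqrt((9*k + 2)^2 - 4)/2 + 1)^(1/3) + sqrt(3)*I*(9*k/2 + sqrt((9*k + 2)^2 - 4)/2 + 1)^(1/3) - 2 + 4/((1 + sqrt(3)*I)*(9*k/2 + sqrt((9*k + 2)^2 - 4)/2 + 1)^(1/3)))/6) - 2/k


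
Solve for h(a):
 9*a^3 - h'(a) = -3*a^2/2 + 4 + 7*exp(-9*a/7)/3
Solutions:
 h(a) = C1 + 9*a^4/4 + a^3/2 - 4*a + 49*exp(-9*a/7)/27


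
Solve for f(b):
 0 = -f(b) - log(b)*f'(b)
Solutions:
 f(b) = C1*exp(-li(b))


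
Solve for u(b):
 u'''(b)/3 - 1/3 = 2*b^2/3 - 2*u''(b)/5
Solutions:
 u(b) = C1 + C2*b + C3*exp(-6*b/5) + 5*b^4/36 - 25*b^3/54 + 85*b^2/54


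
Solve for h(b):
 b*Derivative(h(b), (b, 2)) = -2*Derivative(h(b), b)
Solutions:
 h(b) = C1 + C2/b


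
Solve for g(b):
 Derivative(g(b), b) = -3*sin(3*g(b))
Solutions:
 g(b) = -acos((-C1 - exp(18*b))/(C1 - exp(18*b)))/3 + 2*pi/3
 g(b) = acos((-C1 - exp(18*b))/(C1 - exp(18*b)))/3


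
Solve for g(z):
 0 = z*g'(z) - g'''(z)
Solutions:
 g(z) = C1 + Integral(C2*airyai(z) + C3*airybi(z), z)


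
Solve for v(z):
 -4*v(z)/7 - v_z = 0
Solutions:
 v(z) = C1*exp(-4*z/7)


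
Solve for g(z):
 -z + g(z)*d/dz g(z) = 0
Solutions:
 g(z) = -sqrt(C1 + z^2)
 g(z) = sqrt(C1 + z^2)


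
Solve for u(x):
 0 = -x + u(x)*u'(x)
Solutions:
 u(x) = -sqrt(C1 + x^2)
 u(x) = sqrt(C1 + x^2)


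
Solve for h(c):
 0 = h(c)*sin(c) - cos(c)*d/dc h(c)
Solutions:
 h(c) = C1/cos(c)


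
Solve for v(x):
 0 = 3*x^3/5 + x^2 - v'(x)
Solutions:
 v(x) = C1 + 3*x^4/20 + x^3/3


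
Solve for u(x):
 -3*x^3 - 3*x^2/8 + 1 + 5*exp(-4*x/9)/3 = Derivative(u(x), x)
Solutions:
 u(x) = C1 - 3*x^4/4 - x^3/8 + x - 15*exp(-4*x/9)/4


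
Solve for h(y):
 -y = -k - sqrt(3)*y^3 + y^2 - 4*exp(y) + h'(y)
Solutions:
 h(y) = C1 + k*y + sqrt(3)*y^4/4 - y^3/3 - y^2/2 + 4*exp(y)


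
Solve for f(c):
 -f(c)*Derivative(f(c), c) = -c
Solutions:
 f(c) = -sqrt(C1 + c^2)
 f(c) = sqrt(C1 + c^2)


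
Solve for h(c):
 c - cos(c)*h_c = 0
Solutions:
 h(c) = C1 + Integral(c/cos(c), c)


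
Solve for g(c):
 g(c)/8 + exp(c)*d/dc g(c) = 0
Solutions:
 g(c) = C1*exp(exp(-c)/8)


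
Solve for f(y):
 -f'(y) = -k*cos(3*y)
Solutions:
 f(y) = C1 + k*sin(3*y)/3


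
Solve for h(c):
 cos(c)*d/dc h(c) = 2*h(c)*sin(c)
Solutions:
 h(c) = C1/cos(c)^2


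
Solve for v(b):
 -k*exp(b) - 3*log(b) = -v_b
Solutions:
 v(b) = C1 + 3*b*log(b) - 3*b + k*exp(b)


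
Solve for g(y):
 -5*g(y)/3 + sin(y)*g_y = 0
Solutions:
 g(y) = C1*(cos(y) - 1)^(5/6)/(cos(y) + 1)^(5/6)


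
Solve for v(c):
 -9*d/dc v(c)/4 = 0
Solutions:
 v(c) = C1


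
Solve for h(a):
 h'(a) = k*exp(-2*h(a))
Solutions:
 h(a) = log(-sqrt(C1 + 2*a*k))
 h(a) = log(C1 + 2*a*k)/2


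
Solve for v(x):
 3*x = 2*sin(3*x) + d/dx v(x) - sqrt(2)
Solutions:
 v(x) = C1 + 3*x^2/2 + sqrt(2)*x + 2*cos(3*x)/3


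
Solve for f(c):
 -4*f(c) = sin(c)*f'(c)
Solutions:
 f(c) = C1*(cos(c)^2 + 2*cos(c) + 1)/(cos(c)^2 - 2*cos(c) + 1)


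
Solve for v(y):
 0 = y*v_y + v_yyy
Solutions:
 v(y) = C1 + Integral(C2*airyai(-y) + C3*airybi(-y), y)


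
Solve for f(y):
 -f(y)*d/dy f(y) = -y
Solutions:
 f(y) = -sqrt(C1 + y^2)
 f(y) = sqrt(C1 + y^2)


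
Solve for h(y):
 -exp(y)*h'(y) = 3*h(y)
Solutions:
 h(y) = C1*exp(3*exp(-y))


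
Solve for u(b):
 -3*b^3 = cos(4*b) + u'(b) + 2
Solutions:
 u(b) = C1 - 3*b^4/4 - 2*b - sin(4*b)/4


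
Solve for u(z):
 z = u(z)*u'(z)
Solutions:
 u(z) = -sqrt(C1 + z^2)
 u(z) = sqrt(C1 + z^2)


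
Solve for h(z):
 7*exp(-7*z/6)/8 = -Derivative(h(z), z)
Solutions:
 h(z) = C1 + 3*exp(-7*z/6)/4


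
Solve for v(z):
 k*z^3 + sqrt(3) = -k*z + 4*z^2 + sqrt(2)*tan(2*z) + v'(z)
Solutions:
 v(z) = C1 + k*z^4/4 + k*z^2/2 - 4*z^3/3 + sqrt(3)*z + sqrt(2)*log(cos(2*z))/2


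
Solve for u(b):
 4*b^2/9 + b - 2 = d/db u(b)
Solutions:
 u(b) = C1 + 4*b^3/27 + b^2/2 - 2*b


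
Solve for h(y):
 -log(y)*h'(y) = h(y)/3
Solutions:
 h(y) = C1*exp(-li(y)/3)


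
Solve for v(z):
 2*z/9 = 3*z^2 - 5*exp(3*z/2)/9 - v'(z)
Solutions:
 v(z) = C1 + z^3 - z^2/9 - 10*exp(3*z/2)/27


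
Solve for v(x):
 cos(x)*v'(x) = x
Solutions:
 v(x) = C1 + Integral(x/cos(x), x)


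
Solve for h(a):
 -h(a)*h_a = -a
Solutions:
 h(a) = -sqrt(C1 + a^2)
 h(a) = sqrt(C1 + a^2)


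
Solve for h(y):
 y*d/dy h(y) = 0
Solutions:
 h(y) = C1


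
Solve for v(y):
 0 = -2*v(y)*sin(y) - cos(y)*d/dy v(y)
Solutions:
 v(y) = C1*cos(y)^2


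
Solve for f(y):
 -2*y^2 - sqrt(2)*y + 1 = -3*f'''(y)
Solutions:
 f(y) = C1 + C2*y + C3*y^2 + y^5/90 + sqrt(2)*y^4/72 - y^3/18


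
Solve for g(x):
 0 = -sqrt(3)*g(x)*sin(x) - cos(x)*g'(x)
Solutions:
 g(x) = C1*cos(x)^(sqrt(3))


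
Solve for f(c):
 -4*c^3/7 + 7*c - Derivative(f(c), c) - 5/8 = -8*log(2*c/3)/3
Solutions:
 f(c) = C1 - c^4/7 + 7*c^2/2 + 8*c*log(c)/3 - 79*c/24 - 8*c*log(3)/3 + 8*c*log(2)/3


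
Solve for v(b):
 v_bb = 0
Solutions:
 v(b) = C1 + C2*b


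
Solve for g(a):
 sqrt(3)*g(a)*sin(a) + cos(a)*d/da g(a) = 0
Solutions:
 g(a) = C1*cos(a)^(sqrt(3))


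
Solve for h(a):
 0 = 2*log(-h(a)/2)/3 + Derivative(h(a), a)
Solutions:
 3*Integral(1/(log(-_y) - log(2)), (_y, h(a)))/2 = C1 - a


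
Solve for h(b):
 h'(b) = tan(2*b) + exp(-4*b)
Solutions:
 h(b) = C1 + log(tan(2*b)^2 + 1)/4 - exp(-4*b)/4


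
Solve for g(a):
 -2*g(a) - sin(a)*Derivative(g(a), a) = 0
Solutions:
 g(a) = C1*(cos(a) + 1)/(cos(a) - 1)


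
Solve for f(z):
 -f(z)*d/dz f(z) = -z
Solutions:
 f(z) = -sqrt(C1 + z^2)
 f(z) = sqrt(C1 + z^2)


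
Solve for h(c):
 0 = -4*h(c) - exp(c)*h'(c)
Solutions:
 h(c) = C1*exp(4*exp(-c))


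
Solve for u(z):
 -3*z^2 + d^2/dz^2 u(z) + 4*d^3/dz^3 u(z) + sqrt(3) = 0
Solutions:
 u(z) = C1 + C2*z + C3*exp(-z/4) + z^4/4 - 4*z^3 + z^2*(48 - sqrt(3)/2)


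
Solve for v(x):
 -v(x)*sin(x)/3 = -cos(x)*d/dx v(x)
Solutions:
 v(x) = C1/cos(x)^(1/3)


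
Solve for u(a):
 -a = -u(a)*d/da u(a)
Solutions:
 u(a) = -sqrt(C1 + a^2)
 u(a) = sqrt(C1 + a^2)


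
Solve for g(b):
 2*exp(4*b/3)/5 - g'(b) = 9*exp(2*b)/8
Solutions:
 g(b) = C1 + 3*exp(4*b/3)/10 - 9*exp(2*b)/16


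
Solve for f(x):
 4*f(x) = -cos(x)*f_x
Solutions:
 f(x) = C1*(sin(x)^2 - 2*sin(x) + 1)/(sin(x)^2 + 2*sin(x) + 1)


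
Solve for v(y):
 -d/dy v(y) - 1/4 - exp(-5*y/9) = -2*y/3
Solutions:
 v(y) = C1 + y^2/3 - y/4 + 9*exp(-5*y/9)/5


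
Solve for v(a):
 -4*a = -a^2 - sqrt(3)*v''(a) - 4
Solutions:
 v(a) = C1 + C2*a - sqrt(3)*a^4/36 + 2*sqrt(3)*a^3/9 - 2*sqrt(3)*a^2/3


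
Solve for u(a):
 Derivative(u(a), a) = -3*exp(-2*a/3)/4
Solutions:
 u(a) = C1 + 9*exp(-2*a/3)/8


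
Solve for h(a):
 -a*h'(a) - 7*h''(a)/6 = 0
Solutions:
 h(a) = C1 + C2*erf(sqrt(21)*a/7)


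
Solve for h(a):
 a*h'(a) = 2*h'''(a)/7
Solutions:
 h(a) = C1 + Integral(C2*airyai(2^(2/3)*7^(1/3)*a/2) + C3*airybi(2^(2/3)*7^(1/3)*a/2), a)


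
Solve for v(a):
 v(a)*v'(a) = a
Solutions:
 v(a) = -sqrt(C1 + a^2)
 v(a) = sqrt(C1 + a^2)


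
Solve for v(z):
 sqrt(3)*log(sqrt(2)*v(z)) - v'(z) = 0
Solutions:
 -2*sqrt(3)*Integral(1/(2*log(_y) + log(2)), (_y, v(z)))/3 = C1 - z


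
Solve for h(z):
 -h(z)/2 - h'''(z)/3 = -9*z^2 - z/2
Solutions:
 h(z) = C3*exp(-2^(2/3)*3^(1/3)*z/2) + 18*z^2 + z + (C1*sin(2^(2/3)*3^(5/6)*z/4) + C2*cos(2^(2/3)*3^(5/6)*z/4))*exp(2^(2/3)*3^(1/3)*z/4)


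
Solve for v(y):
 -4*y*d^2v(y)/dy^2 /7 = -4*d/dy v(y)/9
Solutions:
 v(y) = C1 + C2*y^(16/9)


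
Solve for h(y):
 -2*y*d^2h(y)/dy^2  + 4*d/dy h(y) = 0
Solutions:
 h(y) = C1 + C2*y^3


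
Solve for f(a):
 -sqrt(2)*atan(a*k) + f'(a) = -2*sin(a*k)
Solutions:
 f(a) = C1 - 2*Piecewise((-cos(a*k)/k, Ne(k, 0)), (0, True)) + sqrt(2)*Piecewise((a*atan(a*k) - log(a^2*k^2 + 1)/(2*k), Ne(k, 0)), (0, True))


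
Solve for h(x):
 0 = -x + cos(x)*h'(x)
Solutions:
 h(x) = C1 + Integral(x/cos(x), x)


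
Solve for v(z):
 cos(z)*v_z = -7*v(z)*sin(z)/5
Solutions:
 v(z) = C1*cos(z)^(7/5)


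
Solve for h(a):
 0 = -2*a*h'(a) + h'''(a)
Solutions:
 h(a) = C1 + Integral(C2*airyai(2^(1/3)*a) + C3*airybi(2^(1/3)*a), a)


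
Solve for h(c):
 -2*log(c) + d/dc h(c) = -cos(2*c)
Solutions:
 h(c) = C1 + 2*c*log(c) - 2*c - sin(2*c)/2


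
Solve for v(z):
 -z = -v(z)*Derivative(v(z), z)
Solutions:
 v(z) = -sqrt(C1 + z^2)
 v(z) = sqrt(C1 + z^2)


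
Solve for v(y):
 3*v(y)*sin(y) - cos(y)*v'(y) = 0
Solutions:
 v(y) = C1/cos(y)^3


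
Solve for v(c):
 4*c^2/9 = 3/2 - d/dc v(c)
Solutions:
 v(c) = C1 - 4*c^3/27 + 3*c/2


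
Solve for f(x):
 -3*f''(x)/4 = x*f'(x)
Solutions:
 f(x) = C1 + C2*erf(sqrt(6)*x/3)


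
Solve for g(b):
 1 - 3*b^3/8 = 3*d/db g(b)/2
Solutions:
 g(b) = C1 - b^4/16 + 2*b/3


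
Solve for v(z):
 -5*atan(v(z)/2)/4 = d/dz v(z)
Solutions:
 Integral(1/atan(_y/2), (_y, v(z))) = C1 - 5*z/4


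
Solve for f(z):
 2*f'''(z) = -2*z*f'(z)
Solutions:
 f(z) = C1 + Integral(C2*airyai(-z) + C3*airybi(-z), z)


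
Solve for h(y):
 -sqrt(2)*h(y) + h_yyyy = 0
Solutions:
 h(y) = C1*exp(-2^(1/8)*y) + C2*exp(2^(1/8)*y) + C3*sin(2^(1/8)*y) + C4*cos(2^(1/8)*y)


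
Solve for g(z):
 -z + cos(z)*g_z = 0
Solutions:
 g(z) = C1 + Integral(z/cos(z), z)


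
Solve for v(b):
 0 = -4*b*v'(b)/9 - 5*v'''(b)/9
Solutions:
 v(b) = C1 + Integral(C2*airyai(-10^(2/3)*b/5) + C3*airybi(-10^(2/3)*b/5), b)


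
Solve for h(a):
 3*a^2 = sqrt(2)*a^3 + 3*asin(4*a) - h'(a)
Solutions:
 h(a) = C1 + sqrt(2)*a^4/4 - a^3 + 3*a*asin(4*a) + 3*sqrt(1 - 16*a^2)/4


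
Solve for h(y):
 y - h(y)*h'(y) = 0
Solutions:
 h(y) = -sqrt(C1 + y^2)
 h(y) = sqrt(C1 + y^2)


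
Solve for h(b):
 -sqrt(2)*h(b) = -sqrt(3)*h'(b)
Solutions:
 h(b) = C1*exp(sqrt(6)*b/3)


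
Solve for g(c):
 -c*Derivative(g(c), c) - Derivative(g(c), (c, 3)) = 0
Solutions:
 g(c) = C1 + Integral(C2*airyai(-c) + C3*airybi(-c), c)


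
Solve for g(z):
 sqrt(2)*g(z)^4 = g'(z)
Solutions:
 g(z) = (-1/(C1 + 3*sqrt(2)*z))^(1/3)
 g(z) = (-1/(C1 + sqrt(2)*z))^(1/3)*(-3^(2/3) - 3*3^(1/6)*I)/6
 g(z) = (-1/(C1 + sqrt(2)*z))^(1/3)*(-3^(2/3) + 3*3^(1/6)*I)/6


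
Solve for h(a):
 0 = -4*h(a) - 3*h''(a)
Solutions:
 h(a) = C1*sin(2*sqrt(3)*a/3) + C2*cos(2*sqrt(3)*a/3)


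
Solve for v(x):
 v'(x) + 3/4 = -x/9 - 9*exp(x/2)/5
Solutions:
 v(x) = C1 - x^2/18 - 3*x/4 - 18*exp(x/2)/5


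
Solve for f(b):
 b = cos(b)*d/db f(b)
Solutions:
 f(b) = C1 + Integral(b/cos(b), b)


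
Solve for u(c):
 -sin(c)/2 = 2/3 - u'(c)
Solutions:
 u(c) = C1 + 2*c/3 - cos(c)/2


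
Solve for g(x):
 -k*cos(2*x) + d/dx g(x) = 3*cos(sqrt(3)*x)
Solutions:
 g(x) = C1 + k*sin(2*x)/2 + sqrt(3)*sin(sqrt(3)*x)


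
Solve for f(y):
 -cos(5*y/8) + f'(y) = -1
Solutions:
 f(y) = C1 - y + 8*sin(5*y/8)/5


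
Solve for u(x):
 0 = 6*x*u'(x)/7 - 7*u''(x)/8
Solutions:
 u(x) = C1 + C2*erfi(2*sqrt(6)*x/7)


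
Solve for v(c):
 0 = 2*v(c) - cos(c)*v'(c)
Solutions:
 v(c) = C1*(sin(c) + 1)/(sin(c) - 1)


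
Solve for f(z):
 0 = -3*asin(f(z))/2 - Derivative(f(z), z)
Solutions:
 Integral(1/asin(_y), (_y, f(z))) = C1 - 3*z/2


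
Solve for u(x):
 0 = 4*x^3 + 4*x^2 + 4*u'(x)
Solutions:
 u(x) = C1 - x^4/4 - x^3/3


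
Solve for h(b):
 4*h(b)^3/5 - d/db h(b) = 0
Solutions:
 h(b) = -sqrt(10)*sqrt(-1/(C1 + 4*b))/2
 h(b) = sqrt(10)*sqrt(-1/(C1 + 4*b))/2


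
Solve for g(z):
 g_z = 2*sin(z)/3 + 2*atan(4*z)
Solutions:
 g(z) = C1 + 2*z*atan(4*z) - log(16*z^2 + 1)/4 - 2*cos(z)/3


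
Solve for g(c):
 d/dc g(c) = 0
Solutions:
 g(c) = C1


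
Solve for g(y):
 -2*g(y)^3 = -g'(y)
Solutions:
 g(y) = -sqrt(2)*sqrt(-1/(C1 + 2*y))/2
 g(y) = sqrt(2)*sqrt(-1/(C1 + 2*y))/2


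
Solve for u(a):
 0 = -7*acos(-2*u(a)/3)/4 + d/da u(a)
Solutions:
 Integral(1/acos(-2*_y/3), (_y, u(a))) = C1 + 7*a/4


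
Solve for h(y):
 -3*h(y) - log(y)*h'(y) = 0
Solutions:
 h(y) = C1*exp(-3*li(y))


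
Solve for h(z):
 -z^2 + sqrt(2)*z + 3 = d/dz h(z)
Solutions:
 h(z) = C1 - z^3/3 + sqrt(2)*z^2/2 + 3*z


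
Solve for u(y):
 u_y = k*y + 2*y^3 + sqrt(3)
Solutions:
 u(y) = C1 + k*y^2/2 + y^4/2 + sqrt(3)*y


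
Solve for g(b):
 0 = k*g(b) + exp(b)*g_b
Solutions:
 g(b) = C1*exp(k*exp(-b))


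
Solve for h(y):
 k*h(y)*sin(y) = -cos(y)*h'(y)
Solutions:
 h(y) = C1*exp(k*log(cos(y)))


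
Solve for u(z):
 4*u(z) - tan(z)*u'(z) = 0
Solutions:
 u(z) = C1*sin(z)^4


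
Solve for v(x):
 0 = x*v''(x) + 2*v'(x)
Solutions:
 v(x) = C1 + C2/x


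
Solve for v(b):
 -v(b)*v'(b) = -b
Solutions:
 v(b) = -sqrt(C1 + b^2)
 v(b) = sqrt(C1 + b^2)


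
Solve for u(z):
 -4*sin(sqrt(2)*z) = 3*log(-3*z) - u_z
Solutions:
 u(z) = C1 + 3*z*log(-z) - 3*z + 3*z*log(3) - 2*sqrt(2)*cos(sqrt(2)*z)


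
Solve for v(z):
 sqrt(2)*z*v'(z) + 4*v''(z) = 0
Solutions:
 v(z) = C1 + C2*erf(2^(3/4)*z/4)


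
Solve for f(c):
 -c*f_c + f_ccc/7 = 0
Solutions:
 f(c) = C1 + Integral(C2*airyai(7^(1/3)*c) + C3*airybi(7^(1/3)*c), c)


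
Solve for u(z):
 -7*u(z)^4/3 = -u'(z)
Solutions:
 u(z) = (-1/(C1 + 7*z))^(1/3)
 u(z) = (-1/(C1 + 7*z))^(1/3)*(-1 - sqrt(3)*I)/2
 u(z) = (-1/(C1 + 7*z))^(1/3)*(-1 + sqrt(3)*I)/2


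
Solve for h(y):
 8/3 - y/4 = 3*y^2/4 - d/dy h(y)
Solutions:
 h(y) = C1 + y^3/4 + y^2/8 - 8*y/3


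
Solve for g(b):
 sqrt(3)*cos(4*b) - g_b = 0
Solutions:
 g(b) = C1 + sqrt(3)*sin(4*b)/4


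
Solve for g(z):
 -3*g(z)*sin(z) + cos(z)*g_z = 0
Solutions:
 g(z) = C1/cos(z)^3


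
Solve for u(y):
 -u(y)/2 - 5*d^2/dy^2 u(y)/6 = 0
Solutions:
 u(y) = C1*sin(sqrt(15)*y/5) + C2*cos(sqrt(15)*y/5)


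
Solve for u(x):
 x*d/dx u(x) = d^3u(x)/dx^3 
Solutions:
 u(x) = C1 + Integral(C2*airyai(x) + C3*airybi(x), x)


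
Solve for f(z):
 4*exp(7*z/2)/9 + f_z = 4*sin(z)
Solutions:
 f(z) = C1 - 8*exp(7*z/2)/63 - 4*cos(z)


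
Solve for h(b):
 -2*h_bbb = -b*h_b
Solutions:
 h(b) = C1 + Integral(C2*airyai(2^(2/3)*b/2) + C3*airybi(2^(2/3)*b/2), b)


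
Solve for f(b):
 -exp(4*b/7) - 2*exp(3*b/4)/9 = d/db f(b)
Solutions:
 f(b) = C1 - 7*exp(4*b/7)/4 - 8*exp(3*b/4)/27


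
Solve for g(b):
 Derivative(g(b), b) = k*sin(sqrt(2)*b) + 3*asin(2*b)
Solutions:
 g(b) = C1 + 3*b*asin(2*b) - sqrt(2)*k*cos(sqrt(2)*b)/2 + 3*sqrt(1 - 4*b^2)/2


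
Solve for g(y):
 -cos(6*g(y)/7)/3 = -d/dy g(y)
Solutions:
 -y/3 - 7*log(sin(6*g(y)/7) - 1)/12 + 7*log(sin(6*g(y)/7) + 1)/12 = C1


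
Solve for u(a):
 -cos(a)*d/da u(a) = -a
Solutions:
 u(a) = C1 + Integral(a/cos(a), a)


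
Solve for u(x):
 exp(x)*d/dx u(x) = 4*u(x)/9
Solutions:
 u(x) = C1*exp(-4*exp(-x)/9)


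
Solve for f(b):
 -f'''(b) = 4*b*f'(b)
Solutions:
 f(b) = C1 + Integral(C2*airyai(-2^(2/3)*b) + C3*airybi(-2^(2/3)*b), b)


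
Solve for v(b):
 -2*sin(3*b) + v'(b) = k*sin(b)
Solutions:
 v(b) = C1 - k*cos(b) - 2*cos(3*b)/3


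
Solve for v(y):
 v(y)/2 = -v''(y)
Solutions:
 v(y) = C1*sin(sqrt(2)*y/2) + C2*cos(sqrt(2)*y/2)


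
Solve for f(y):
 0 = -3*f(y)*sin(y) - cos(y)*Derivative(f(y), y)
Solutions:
 f(y) = C1*cos(y)^3


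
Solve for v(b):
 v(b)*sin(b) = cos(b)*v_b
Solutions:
 v(b) = C1/cos(b)


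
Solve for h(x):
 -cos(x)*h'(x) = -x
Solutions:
 h(x) = C1 + Integral(x/cos(x), x)


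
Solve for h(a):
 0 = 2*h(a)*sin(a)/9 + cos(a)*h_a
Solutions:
 h(a) = C1*cos(a)^(2/9)


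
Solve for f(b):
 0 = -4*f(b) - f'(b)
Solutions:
 f(b) = C1*exp(-4*b)


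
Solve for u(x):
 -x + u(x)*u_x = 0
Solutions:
 u(x) = -sqrt(C1 + x^2)
 u(x) = sqrt(C1 + x^2)


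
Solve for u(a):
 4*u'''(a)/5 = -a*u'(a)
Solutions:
 u(a) = C1 + Integral(C2*airyai(-10^(1/3)*a/2) + C3*airybi(-10^(1/3)*a/2), a)


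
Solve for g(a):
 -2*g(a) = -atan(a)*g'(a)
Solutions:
 g(a) = C1*exp(2*Integral(1/atan(a), a))


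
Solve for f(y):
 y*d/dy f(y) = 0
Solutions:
 f(y) = C1


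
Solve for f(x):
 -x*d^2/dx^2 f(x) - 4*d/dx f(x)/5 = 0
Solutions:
 f(x) = C1 + C2*x^(1/5)


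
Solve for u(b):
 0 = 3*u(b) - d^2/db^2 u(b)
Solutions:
 u(b) = C1*exp(-sqrt(3)*b) + C2*exp(sqrt(3)*b)


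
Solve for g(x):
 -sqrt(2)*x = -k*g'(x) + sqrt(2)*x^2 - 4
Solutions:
 g(x) = C1 + sqrt(2)*x^3/(3*k) + sqrt(2)*x^2/(2*k) - 4*x/k


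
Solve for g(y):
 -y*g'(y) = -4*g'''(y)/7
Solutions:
 g(y) = C1 + Integral(C2*airyai(14^(1/3)*y/2) + C3*airybi(14^(1/3)*y/2), y)


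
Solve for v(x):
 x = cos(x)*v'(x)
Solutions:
 v(x) = C1 + Integral(x/cos(x), x)


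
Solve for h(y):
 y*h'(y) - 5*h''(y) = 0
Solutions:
 h(y) = C1 + C2*erfi(sqrt(10)*y/10)


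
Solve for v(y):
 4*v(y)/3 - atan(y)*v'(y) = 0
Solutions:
 v(y) = C1*exp(4*Integral(1/atan(y), y)/3)


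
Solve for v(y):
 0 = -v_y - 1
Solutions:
 v(y) = C1 - y


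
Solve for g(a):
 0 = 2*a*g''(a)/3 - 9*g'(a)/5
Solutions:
 g(a) = C1 + C2*a^(37/10)


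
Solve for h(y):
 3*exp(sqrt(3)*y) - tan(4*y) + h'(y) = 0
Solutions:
 h(y) = C1 - sqrt(3)*exp(sqrt(3)*y) - log(cos(4*y))/4


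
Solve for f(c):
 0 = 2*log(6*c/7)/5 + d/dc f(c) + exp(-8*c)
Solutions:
 f(c) = C1 - 2*c*log(c)/5 + 2*c*(-log(6) + 1 + log(7))/5 + exp(-8*c)/8


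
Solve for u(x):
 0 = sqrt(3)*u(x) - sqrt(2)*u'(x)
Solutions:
 u(x) = C1*exp(sqrt(6)*x/2)
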